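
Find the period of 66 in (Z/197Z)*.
196

197 is prime, so ord(66) divides φ(197) = 196.
Divisors of 196: 1, 2, 4, 7, 14, 28, 49, 98, 196.
Repeated squaring: 66^1 ≡ 66, 66^2 ≡ 22, 66^4 ≡ 90, 66^8 ≡ 23, 66^16 ≡ 135, 66^32 ≡ 101, 66^64 ≡ 154, 66^128 ≡ 76 (mod 197).
Test 66^d mod 197 for each divisor d in increasing order:
66^1 ≡ 66
66^2 ≡ 22
66^4 ≡ 90
66^7 = 66^4·66^2·66^1 ≡ 69
66^14 = 66^8·66^4·66^2 ≡ 33
66^28 = 66^16·66^8·66^4 ≡ 104
66^49 = 66^32·66^16·66^1 ≡ 14
66^98 = 66^64·66^32·66^2 ≡ 196
66^196 = 66^128·66^64·66^4 ≡ 1  ← first divisor giving 1
The order is 196.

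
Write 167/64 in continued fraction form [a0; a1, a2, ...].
[2; 1, 1, 1, 1, 3, 1, 2]

Euclidean algorithm steps:
167 = 2 × 64 + 39
64 = 1 × 39 + 25
39 = 1 × 25 + 14
25 = 1 × 14 + 11
14 = 1 × 11 + 3
11 = 3 × 3 + 2
3 = 1 × 2 + 1
2 = 2 × 1 + 0
Continued fraction: [2; 1, 1, 1, 1, 3, 1, 2]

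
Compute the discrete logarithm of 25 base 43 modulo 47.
32

Baby-step giant-step with step n = ⌈√47⌉ = 7.
Baby steps 43^j mod 47 (j:value) for j=0..6: 0:1, 1:43, 2:16, 3:30, 4:21, 5:10, 6:7.
Giant-step multiplier: 43^(-7) ≡ 43^(46-7) = 43^39 ≡ 5 (mod 47).
Giant steps γ_i = 25·5^i mod 47: γ_0=25, γ_1=31, γ_2=14, γ_3=23, γ_4=21 (in table at j=4).
x = i·n + j = 4·7 + 4 = 32.
Check: 43^32 ≡ 25 (mod 47).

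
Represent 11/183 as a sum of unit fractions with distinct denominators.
1/17 + 1/778 + 1/2420358

Greedy algorithm:
11/183: ceiling(183/11) = 17, use 1/17
4/3111: ceiling(3111/4) = 778, use 1/778
1/2420358: ceiling(2420358/1) = 2420358, use 1/2420358
Result: 11/183 = 1/17 + 1/778 + 1/2420358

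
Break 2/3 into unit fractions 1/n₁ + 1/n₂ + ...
1/2 + 1/6

Greedy algorithm:
2/3: ceiling(3/2) = 2, use 1/2
1/6: ceiling(6/1) = 6, use 1/6
Result: 2/3 = 1/2 + 1/6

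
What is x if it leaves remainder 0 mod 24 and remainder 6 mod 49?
888

Using Chinese Remainder Theorem:
M = 24 × 49 = 1176
M1 = 49, M2 = 24
y1 = 49^(-1) mod 24 = 1
y2 = 24^(-1) mod 49 = 47
x = (0×49×1 + 6×24×47) mod 1176 = 888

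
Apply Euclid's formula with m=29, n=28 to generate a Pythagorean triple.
(57, 1624, 1625)

Euclid's formula: a = m² - n², b = 2mn, c = m² + n²
m = 29, n = 28
a = 29² - 28² = 841 - 784 = 57
b = 2 × 29 × 28 = 1624
c = 29² + 28² = 841 + 784 = 1625
Verification: 57² + 1624² = 3249 + 2637376 = 2640625 = 1625² ✓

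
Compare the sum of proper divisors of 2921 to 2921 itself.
deficient

Proper divisors of 2921: sum = 1 + 23 + 127 = 151
Since 151 < 2921, 2921 is deficient.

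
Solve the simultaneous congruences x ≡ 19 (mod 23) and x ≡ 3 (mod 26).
341

Using Chinese Remainder Theorem:
M = 23 × 26 = 598
M1 = 26, M2 = 23
y1 = 26^(-1) mod 23 = 8
y2 = 23^(-1) mod 26 = 17
x = (19×26×8 + 3×23×17) mod 598 = 341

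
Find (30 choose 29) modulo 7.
2

Using Lucas' theorem:
Write n=30 and k=29 in base 7:
n in base 7: [4, 2]
k in base 7: [4, 1]
C(30,29) mod 7 = ∏ C(n_i, k_i) mod 7
Digit binomials (mod 7): C(4,4) = 1; C(2,1) = 2
Product: 1 × 2 = 2 ≡ 2 (mod 7)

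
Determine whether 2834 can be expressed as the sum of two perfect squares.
5² + 53² (a=5, b=53)

Factorization: 2834 = 2 × 13 × 109
By Fermat: n is sum of two squares iff every prime p ≡ 3 (mod 4) appears to even power.
All primes ≡ 3 (mod 4) appear to even power.
Search a = 0, 1, 2, … for 2834 - a² a perfect square: first hit at a = 5: 2834 - 25 = 2809 = 53².
2834 = 5² + 53² = 25 + 2809 ✓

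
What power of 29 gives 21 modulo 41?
2

Baby-step giant-step with step n = ⌈√41⌉ = 7.
Baby steps 29^j mod 41 (j:value) for j=0..6: 0:1, 1:29, 2:21, 3:35, 4:31, 5:38, 6:36.
h = 21 is already in the table at j=2, so x = 2.
Check: 29^2 ≡ 21 (mod 41).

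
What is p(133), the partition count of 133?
7346629512

p(n) counts ways to write n as a sum of positive integers (order ignored).
Euler's pentagonal recurrence: p(k) = p(k-1) + p(k-2) - p(k-5) - p(k-7) + p(k-12) + p(k-15) - ... (offsets j(3j∓1)/2, signs ++--, p(0)=1, p(<0)=0).
DP table for k = 0..132: p(0)=1, p(1)=1, p(2)=2, p(3)=3, p(4)=5, p(5)=7, p(6)=11, p(7)=15, p(8)=22, p(9)=30, p(10)=42, p(11)=56, p(12)=77, p(13)=101, p(14)=135, p(15)=176, p(16)=231, p(17)=297, p(18)=385, p(19)=490, p(20)=627, p(21)=792, p(22)=1002, p(23)=1255, p(24)=1575, p(25)=1958, p(26)=2436, p(27)=3010, p(28)=3718, p(29)=4565, p(30)=5604, p(31)=6842, p(32)=8349, p(33)=10143, p(34)=12310, p(35)=14883, p(36)=17977, p(37)=21637, p(38)=26015, p(39)=31185, p(40)=37338, p(41)=44583, p(42)=53174, p(43)=63261, p(44)=75175, p(45)=89134, p(46)=105558, p(47)=124754, p(48)=147273, p(49)=173525, p(50)=204226, p(51)=239943, p(52)=281589, p(53)=329931, p(54)=386155, p(55)=451276, p(56)=526823, p(57)=614154, p(58)=715220, p(59)=831820, p(60)=966467, p(61)=1121505, p(62)=1300156, p(63)=1505499, p(64)=1741630, p(65)=2012558, p(66)=2323520, p(67)=2679689, p(68)=3087735, p(69)=3554345, p(70)=4087968, p(71)=4697205, p(72)=5392783, p(73)=6185689, p(74)=7089500, p(75)=8118264, p(76)=9289091, p(77)=10619863, p(78)=12132164, p(79)=13848650, p(80)=15796476, p(81)=18004327, p(82)=20506255, p(83)=23338469, p(84)=26543660, p(85)=30167357, p(86)=34262962, p(87)=38887673, p(88)=44108109, p(89)=49995925, p(90)=56634173, p(91)=64112359, p(92)=72533807, p(93)=82010177, p(94)=92669720, p(95)=104651419, p(96)=118114304, p(97)=133230930, p(98)=150198136, p(99)=169229875, p(100)=190569292, p(101)=214481126, p(102)=241265379, p(103)=271248950, p(104)=304801365, p(105)=342325709, p(106)=384276336, p(107)=431149389, p(108)=483502844, p(109)=541946240, p(110)=607163746, p(111)=679903203, p(112)=761002156, p(113)=851376628, p(114)=952050665, p(115)=1064144451, p(116)=1188908248, p(117)=1327710076, p(118)=1482074143, p(119)=1653668665, p(120)=1844349560, p(121)=2056148051, p(122)=2291320912, p(123)=2552338241, p(124)=2841940500, p(125)=3163127352, p(126)=3519222692, p(127)=3913864295, p(128)=4351078600, p(129)=4835271870, p(130)=5371315400, p(131)=5964539504, p(132)=6620830889.
Final step: p(133) = p(132) + p(131) - p(128) - p(126) + p(121) + p(118) - p(111) - p(107) + p(98) + p(93) - p(82) - p(76) + p(63) + p(56) - p(41) - p(33) + p(16) + p(7)
= 6620830889 + 5964539504 - 4351078600 - 3519222692 + 2056148051 + 1482074143 - 679903203 - 431149389 + 150198136 + 82010177 - 20506255 - 9289091 + 1505499 + 526823 - 44583 - 10143 + 231 + 15
= 7346629512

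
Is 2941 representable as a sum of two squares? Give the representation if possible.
5² + 54² (a=5, b=54)

Factorization: 2941 = 17 × 173
By Fermat: n is sum of two squares iff every prime p ≡ 3 (mod 4) appears to even power.
All primes ≡ 3 (mod 4) appear to even power.
Search a = 0, 1, 2, … for 2941 - a² a perfect square: first hit at a = 5: 2941 - 25 = 2916 = 54².
2941 = 5² + 54² = 25 + 2916 ✓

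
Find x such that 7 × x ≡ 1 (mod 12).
7

gcd(7, 12) = 1, so the inverse exists.
Extended Euclidean algorithm on (12, 7):
12 = 1 × 7 + 5  ⟹  5 = (1)·12 + (-1)·7
7 = 1 × 5 + 2  ⟹  2 = (-1)·12 + (2)·7
5 = 2 × 2 + 1  ⟹  1 = (3)·12 + (-5)·7
So (-5)·7 ≡ 1 (mod 12), i.e. 7^(-1) ≡ -5 ≡ 7 (mod 12).
Check: 7 × 7 = 49 ≡ 1 (mod 12)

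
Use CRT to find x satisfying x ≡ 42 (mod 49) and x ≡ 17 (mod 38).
777

Using Chinese Remainder Theorem:
M = 49 × 38 = 1862
M1 = 38, M2 = 49
y1 = 38^(-1) mod 49 = 40
y2 = 49^(-1) mod 38 = 7
x = (42×38×40 + 17×49×7) mod 1862 = 777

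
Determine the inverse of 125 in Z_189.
62

gcd(125, 189) = 1, so the inverse exists.
Extended Euclidean algorithm on (189, 125):
189 = 1 × 125 + 64  ⟹  64 = (1)·189 + (-1)·125
125 = 1 × 64 + 61  ⟹  61 = (-1)·189 + (2)·125
64 = 1 × 61 + 3  ⟹  3 = (2)·189 + (-3)·125
61 = 20 × 3 + 1  ⟹  1 = (-41)·189 + (62)·125
So (62)·125 ≡ 1 (mod 189), i.e. 125^(-1) ≡ 62 (mod 189).
Check: 125 × 62 = 7750 ≡ 1 (mod 189)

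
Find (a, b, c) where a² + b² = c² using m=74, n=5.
(5451, 740, 5501)

Euclid's formula: a = m² - n², b = 2mn, c = m² + n²
m = 74, n = 5
a = 74² - 5² = 5476 - 25 = 5451
b = 2 × 74 × 5 = 740
c = 74² + 5² = 5476 + 25 = 5501
Verification: 5451² + 740² = 29713401 + 547600 = 30261001 = 5501² ✓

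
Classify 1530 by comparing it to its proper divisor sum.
abundant

Proper divisors of 1530: sum = 1 + 2 + 3 + 5 + 6 + 9 + 10 + 15 + ... + 255 + 306 + 510 + 765 (23 divisors) = 2682
Since 2682 > 1530, 1530 is abundant.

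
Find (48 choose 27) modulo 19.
14

Using Lucas' theorem:
Write n=48 and k=27 in base 19:
n in base 19: [2, 10]
k in base 19: [1, 8]
C(48,27) mod 19 = ∏ C(n_i, k_i) mod 19
Digit binomials (mod 19): C(2,1) = 2; C(10,8) = 45 ≡ 7
Product: 2 × 7 = 14 ≡ 14 (mod 19)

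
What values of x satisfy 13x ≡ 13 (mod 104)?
x ≡ 1 (mod 8)

gcd(13, 104) = 13, which divides 13, so solutions exist.
Divide through by 13: x ≡ 1 (mod 8).
The coefficient of x is now 1, so x ≡ 1 (mod 8).
Check: 13 × 1 = 13 ≡ 13 (mod 104).
x ≡ 1 (mod 8), giving 13 solutions mod 104.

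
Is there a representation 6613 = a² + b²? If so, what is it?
23² + 78² (a=23, b=78)

Factorization: 6613 = 17 × 389
By Fermat: n is sum of two squares iff every prime p ≡ 3 (mod 4) appears to even power.
All primes ≡ 3 (mod 4) appear to even power.
Search a = 0, 1, 2, … for 6613 - a² a perfect square: first hit at a = 23: 6613 - 529 = 6084 = 78².
6613 = 23² + 78² = 529 + 6084 ✓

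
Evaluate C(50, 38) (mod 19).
1

Using Lucas' theorem:
Write n=50 and k=38 in base 19:
n in base 19: [2, 12]
k in base 19: [2, 0]
C(50,38) mod 19 = ∏ C(n_i, k_i) mod 19
Digit binomials (mod 19): C(2,2) = 1; C(12,0) = 1
Product: 1 × 1 = 1 ≡ 1 (mod 19)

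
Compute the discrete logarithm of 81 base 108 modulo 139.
136

Baby-step giant-step with step n = ⌈√139⌉ = 12.
Baby steps 108^j mod 139 (j:value) for j=0..11: 0:1, 1:108, 2:127, 3:94, 4:5, 5:123, 6:79, 7:53, 8:25, 9:59, 10:117, 11:126.
Giant-step multiplier: 108^(-12) ≡ 108^(138-12) = 108^126 ≡ 129 (mod 139).
Giant steps γ_i = 81·129^i mod 139: γ_0=81, γ_1=24, γ_2=38, γ_3=37, γ_4=47, γ_5=86, γ_6=113, γ_7=121, γ_8=41, γ_9=7, γ_10=69, γ_11=5 (in table at j=4).
x = i·n + j = 11·12 + 4 = 136.
Check: 108^136 ≡ 81 (mod 139).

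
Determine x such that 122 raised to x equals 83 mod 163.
112

Baby-step giant-step with step n = ⌈√163⌉ = 13.
Baby steps 122^j mod 163 (j:value) for j=0..12: 0:1, 1:122, 2:51, 3:28, 4:156, 5:124, 6:132, 7:130, 8:49, 9:110, 10:54, 11:68, 12:146.
Giant-step multiplier: 122^(-13) ≡ 122^(162-13) = 122^149 ≡ 29 (mod 163).
Giant steps γ_i = 83·29^i mod 163: γ_0=83, γ_1=125, γ_2=39, γ_3=153, γ_4=36, γ_5=66, γ_6=121, γ_7=86, γ_8=49 (in table at j=8).
x = i·n + j = 8·13 + 8 = 112.
Check: 122^112 ≡ 83 (mod 163).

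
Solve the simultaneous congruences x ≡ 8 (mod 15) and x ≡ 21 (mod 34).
293

Using Chinese Remainder Theorem:
M = 15 × 34 = 510
M1 = 34, M2 = 15
y1 = 34^(-1) mod 15 = 4
y2 = 15^(-1) mod 34 = 25
x = (8×34×4 + 21×15×25) mod 510 = 293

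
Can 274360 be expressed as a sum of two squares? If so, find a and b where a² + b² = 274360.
Not possible

Factorization: 274360 = 2^3 × 5 × 19^3
By Fermat: n is sum of two squares iff every prime p ≡ 3 (mod 4) appears to even power.
Prime(s) ≡ 3 (mod 4) with odd exponent: [(19, 3)]
Therefore 274360 cannot be expressed as a² + b².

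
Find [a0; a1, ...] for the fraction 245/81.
[3; 40, 2]

Euclidean algorithm steps:
245 = 3 × 81 + 2
81 = 40 × 2 + 1
2 = 2 × 1 + 0
Continued fraction: [3; 40, 2]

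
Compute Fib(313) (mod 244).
233

Matrix identity: Q^n = [[F_(n+1), F_n], [F_n, F_(n-1)]] with Q = [[1,1],[1,0]].
n = 313 = 100111001₂. Square-and-multiply, entries mod 244:
Q^1 = [[1,1],[1,0]]
Q^2 = (Q^1)² = [[2,1],[1,1]]
Q^4 = (Q^2)² = [[5,3],[3,2]]
Q^9 = (Q^4)²·Q = [[55,34],[34,21]]
Q^19 = (Q^9)²·Q = [[177,33],[33,144]]
Q^39 = (Q^19)²·Q = [[67,210],[210,101]]
Q^78 = (Q^39)² = [[33,144],[144,133]]
Q^156 = (Q^78)² = [[109,236],[236,117]]
Q^313 = (Q^156)²·Q = [[133,233],[233,144]]
F_313 mod 244 = Q^313[0][1] = 233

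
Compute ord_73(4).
9

73 is prime, so ord(4) divides φ(73) = 72.
Divisors of 72: 1, 2, 3, 4, 6, 8, 9, 12, 18, 24, 36, 72.
Repeated squaring: 4^1 ≡ 4, 4^2 ≡ 16, 4^4 ≡ 37, 4^8 ≡ 55, 4^16 ≡ 32, 4^32 ≡ 2, 4^64 ≡ 4 (mod 73).
Test 4^d mod 73 for each divisor d in increasing order:
4^1 ≡ 4
4^2 ≡ 16
4^3 = 4^2·4^1 ≡ 64
4^4 ≡ 37
4^6 = 4^4·4^2 ≡ 8
4^8 ≡ 55
4^9 = 4^8·4^1 ≡ 1  ← first divisor giving 1
The order is 9.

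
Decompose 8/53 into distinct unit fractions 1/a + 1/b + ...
1/7 + 1/124 + 1/46004

Greedy algorithm:
8/53: ceiling(53/8) = 7, use 1/7
3/371: ceiling(371/3) = 124, use 1/124
1/46004: ceiling(46004/1) = 46004, use 1/46004
Result: 8/53 = 1/7 + 1/124 + 1/46004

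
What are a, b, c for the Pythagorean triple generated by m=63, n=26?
(3293, 3276, 4645)

Euclid's formula: a = m² - n², b = 2mn, c = m² + n²
m = 63, n = 26
a = 63² - 26² = 3969 - 676 = 3293
b = 2 × 63 × 26 = 3276
c = 63² + 26² = 3969 + 676 = 4645
Verification: 3293² + 3276² = 10843849 + 10732176 = 21576025 = 4645² ✓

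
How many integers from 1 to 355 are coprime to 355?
280

355 = 5 × 71
φ(n) = n × ∏(1 - 1/p) for each prime p dividing n
φ(355) = 355 × (1 - 1/5) × (1 - 1/71) = 280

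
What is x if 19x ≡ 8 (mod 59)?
x ≡ 47 (mod 59)

gcd(19, 59) = 1, which divides 8, so solutions exist.
Find 19^(-1) mod 59 by the extended Euclidean algorithm:
59 = 3 × 19 + 2  ⟹  2 = (1)·59 + (-3)·19
19 = 9 × 2 + 1  ⟹  1 = (-9)·59 + (28)·19
So (28)·19 ≡ 1 (mod 59), i.e. 19^(-1) ≡ 28 (mod 59).
x ≡ 28 × 8 = 224 ≡ 47 (mod 59).
Check: 19 × 47 = 893 ≡ 8 (mod 59).
Unique solution: x ≡ 47 (mod 59)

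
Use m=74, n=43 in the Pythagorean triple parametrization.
(3627, 6364, 7325)

Euclid's formula: a = m² - n², b = 2mn, c = m² + n²
m = 74, n = 43
a = 74² - 43² = 5476 - 1849 = 3627
b = 2 × 74 × 43 = 6364
c = 74² + 43² = 5476 + 1849 = 7325
Verification: 3627² + 6364² = 13155129 + 40500496 = 53655625 = 7325² ✓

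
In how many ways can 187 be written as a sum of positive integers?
1280011042268

p(n) counts ways to write n as a sum of positive integers (order ignored).
Euler's pentagonal recurrence: p(k) = p(k-1) + p(k-2) - p(k-5) - p(k-7) + p(k-12) + p(k-15) - ... (offsets j(3j∓1)/2, signs ++--, p(0)=1, p(<0)=0).
DP table for k = 0..186: p(0)=1, p(1)=1, p(2)=2, p(3)=3, p(4)=5, p(5)=7, p(6)=11, p(7)=15, p(8)=22, p(9)=30, p(10)=42, p(11)=56, p(12)=77, p(13)=101, p(14)=135, p(15)=176, p(16)=231, p(17)=297, p(18)=385, p(19)=490, p(20)=627, p(21)=792, p(22)=1002, p(23)=1255, p(24)=1575, p(25)=1958, p(26)=2436, p(27)=3010, p(28)=3718, p(29)=4565, p(30)=5604, p(31)=6842, p(32)=8349, p(33)=10143, p(34)=12310, p(35)=14883, p(36)=17977, p(37)=21637, p(38)=26015, p(39)=31185, p(40)=37338, p(41)=44583, p(42)=53174, p(43)=63261, p(44)=75175, p(45)=89134, p(46)=105558, p(47)=124754, p(48)=147273, p(49)=173525, p(50)=204226, p(51)=239943, p(52)=281589, p(53)=329931, p(54)=386155, p(55)=451276, p(56)=526823, p(57)=614154, p(58)=715220, p(59)=831820, p(60)=966467, p(61)=1121505, p(62)=1300156, p(63)=1505499, p(64)=1741630, p(65)=2012558, p(66)=2323520, p(67)=2679689, p(68)=3087735, p(69)=3554345, p(70)=4087968, p(71)=4697205, p(72)=5392783, p(73)=6185689, p(74)=7089500, p(75)=8118264, p(76)=9289091, p(77)=10619863, p(78)=12132164, p(79)=13848650, p(80)=15796476, p(81)=18004327, p(82)=20506255, p(83)=23338469, p(84)=26543660, p(85)=30167357, p(86)=34262962, p(87)=38887673, p(88)=44108109, p(89)=49995925, p(90)=56634173, p(91)=64112359, p(92)=72533807, p(93)=82010177, p(94)=92669720, p(95)=104651419, p(96)=118114304, p(97)=133230930, p(98)=150198136, p(99)=169229875, p(100)=190569292, p(101)=214481126, p(102)=241265379, p(103)=271248950, p(104)=304801365, p(105)=342325709, p(106)=384276336, p(107)=431149389, p(108)=483502844, p(109)=541946240, p(110)=607163746, p(111)=679903203, p(112)=761002156, p(113)=851376628, p(114)=952050665, p(115)=1064144451, p(116)=1188908248, p(117)=1327710076, p(118)=1482074143, p(119)=1653668665, p(120)=1844349560, p(121)=2056148051, p(122)=2291320912, p(123)=2552338241, p(124)=2841940500, p(125)=3163127352, p(126)=3519222692, p(127)=3913864295, p(128)=4351078600, p(129)=4835271870, p(130)=5371315400, p(131)=5964539504, p(132)=6620830889, p(133)=7346629512, p(134)=8149040695, p(135)=9035836076, p(136)=10015581680, p(137)=11097645016, p(138)=12292341831, p(139)=13610949895, p(140)=15065878135, p(141)=16670689208, p(142)=18440293320, p(143)=20390982757, p(144)=22540654445, p(145)=24908858009, p(146)=27517052599, p(147)=30388671978, p(148)=33549419497, p(149)=37027355200, p(150)=40853235313, p(151)=45060624582, p(152)=49686288421, p(153)=54770336324, p(154)=60356673280, p(155)=66493182097, p(156)=73232243759, p(157)=80630964769, p(158)=88751778802, p(159)=97662728555, p(160)=107438159466, p(161)=118159068427, p(162)=129913904637, p(163)=142798995930, p(164)=156919475295, p(165)=172389800255, p(166)=189334822579, p(167)=207890420102, p(168)=228204732751, p(169)=250438925115, p(170)=274768617130, p(171)=301384802048, p(172)=330495499613, p(173)=362326859895, p(174)=397125074750, p(175)=435157697830, p(176)=476715857290, p(177)=522115831195, p(178)=571701605655, p(179)=625846753120, p(180)=684957390936, p(181)=749474411781, p(182)=819876908323, p(183)=896684817527, p(184)=980462880430, p(185)=1071823774337, p(186)=1171432692373.
Final step: p(187) = p(186) + p(185) - p(182) - p(180) + p(175) + p(172) - p(165) - p(161) + p(152) + p(147) - p(136) - p(130) + p(117) + p(110) - p(95) - p(87) + p(70) + p(61) - p(42) - p(32) + p(11) + p(0)
= 1171432692373 + 1071823774337 - 819876908323 - 684957390936 + 435157697830 + 330495499613 - 172389800255 - 118159068427 + 49686288421 + 30388671978 - 10015581680 - 5371315400 + 1327710076 + 607163746 - 104651419 - 38887673 + 4087968 + 1121505 - 53174 - 8349 + 56 + 1
= 1280011042268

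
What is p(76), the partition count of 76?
9289091

p(n) counts ways to write n as a sum of positive integers (order ignored).
Euler's pentagonal recurrence: p(k) = p(k-1) + p(k-2) - p(k-5) - p(k-7) + p(k-12) + p(k-15) - ... (offsets j(3j∓1)/2, signs ++--, p(0)=1, p(<0)=0).
DP table for k = 0..75: p(0)=1, p(1)=1, p(2)=2, p(3)=3, p(4)=5, p(5)=7, p(6)=11, p(7)=15, p(8)=22, p(9)=30, p(10)=42, p(11)=56, p(12)=77, p(13)=101, p(14)=135, p(15)=176, p(16)=231, p(17)=297, p(18)=385, p(19)=490, p(20)=627, p(21)=792, p(22)=1002, p(23)=1255, p(24)=1575, p(25)=1958, p(26)=2436, p(27)=3010, p(28)=3718, p(29)=4565, p(30)=5604, p(31)=6842, p(32)=8349, p(33)=10143, p(34)=12310, p(35)=14883, p(36)=17977, p(37)=21637, p(38)=26015, p(39)=31185, p(40)=37338, p(41)=44583, p(42)=53174, p(43)=63261, p(44)=75175, p(45)=89134, p(46)=105558, p(47)=124754, p(48)=147273, p(49)=173525, p(50)=204226, p(51)=239943, p(52)=281589, p(53)=329931, p(54)=386155, p(55)=451276, p(56)=526823, p(57)=614154, p(58)=715220, p(59)=831820, p(60)=966467, p(61)=1121505, p(62)=1300156, p(63)=1505499, p(64)=1741630, p(65)=2012558, p(66)=2323520, p(67)=2679689, p(68)=3087735, p(69)=3554345, p(70)=4087968, p(71)=4697205, p(72)=5392783, p(73)=6185689, p(74)=7089500, p(75)=8118264.
Final step: p(76) = p(75) + p(74) - p(71) - p(69) + p(64) + p(61) - p(54) - p(50) + p(41) + p(36) - p(25) - p(19) + p(6)
= 8118264 + 7089500 - 4697205 - 3554345 + 1741630 + 1121505 - 386155 - 204226 + 44583 + 17977 - 1958 - 490 + 11
= 9289091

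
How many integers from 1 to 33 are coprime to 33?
20

33 = 3 × 11
φ(n) = n × ∏(1 - 1/p) for each prime p dividing n
φ(33) = 33 × (1 - 1/3) × (1 - 1/11) = 20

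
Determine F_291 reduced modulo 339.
233

Matrix identity: Q^n = [[F_(n+1), F_n], [F_n, F_(n-1)]] with Q = [[1,1],[1,0]].
n = 291 = 100100011₂. Square-and-multiply, entries mod 339:
Q^1 = [[1,1],[1,0]]
Q^2 = (Q^1)² = [[2,1],[1,1]]
Q^4 = (Q^2)² = [[5,3],[3,2]]
Q^9 = (Q^4)²·Q = [[55,34],[34,21]]
Q^18 = (Q^9)² = [[113,211],[211,241]]
Q^36 = (Q^18)² = [[338,114],[114,224]]
Q^72 = (Q^36)² = [[115,336],[336,118]]
Q^145 = (Q^72)²·Q = [[331,13],[13,318]]
Q^291 = (Q^145)²·Q = [[195,233],[233,301]]
F_291 mod 339 = Q^291[0][1] = 233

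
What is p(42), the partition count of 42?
53174

p(n) counts ways to write n as a sum of positive integers (order ignored).
Euler's pentagonal recurrence: p(k) = p(k-1) + p(k-2) - p(k-5) - p(k-7) + p(k-12) + p(k-15) - ... (offsets j(3j∓1)/2, signs ++--, p(0)=1, p(<0)=0).
DP table for k = 0..41: p(0)=1, p(1)=1, p(2)=2, p(3)=3, p(4)=5, p(5)=7, p(6)=11, p(7)=15, p(8)=22, p(9)=30, p(10)=42, p(11)=56, p(12)=77, p(13)=101, p(14)=135, p(15)=176, p(16)=231, p(17)=297, p(18)=385, p(19)=490, p(20)=627, p(21)=792, p(22)=1002, p(23)=1255, p(24)=1575, p(25)=1958, p(26)=2436, p(27)=3010, p(28)=3718, p(29)=4565, p(30)=5604, p(31)=6842, p(32)=8349, p(33)=10143, p(34)=12310, p(35)=14883, p(36)=17977, p(37)=21637, p(38)=26015, p(39)=31185, p(40)=37338, p(41)=44583.
Final step: p(42) = p(41) + p(40) - p(37) - p(35) + p(30) + p(27) - p(20) - p(16) + p(7) + p(2)
= 44583 + 37338 - 21637 - 14883 + 5604 + 3010 - 627 - 231 + 15 + 2
= 53174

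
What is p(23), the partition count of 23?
1255

p(n) counts ways to write n as a sum of positive integers (order ignored).
Euler's pentagonal recurrence: p(k) = p(k-1) + p(k-2) - p(k-5) - p(k-7) + p(k-12) + p(k-15) - ... (offsets j(3j∓1)/2, signs ++--, p(0)=1, p(<0)=0).
DP table for k = 0..22: p(0)=1, p(1)=1, p(2)=2, p(3)=3, p(4)=5, p(5)=7, p(6)=11, p(7)=15, p(8)=22, p(9)=30, p(10)=42, p(11)=56, p(12)=77, p(13)=101, p(14)=135, p(15)=176, p(16)=231, p(17)=297, p(18)=385, p(19)=490, p(20)=627, p(21)=792, p(22)=1002.
Final step: p(23) = p(22) + p(21) - p(18) - p(16) + p(11) + p(8) - p(1)
= 1002 + 792 - 385 - 231 + 56 + 22 - 1
= 1255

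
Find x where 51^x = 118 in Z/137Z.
118

Baby-step giant-step with step n = ⌈√137⌉ = 12.
Baby steps 51^j mod 137 (j:value) for j=0..11: 0:1, 1:51, 2:135, 3:35, 4:4, 5:67, 6:129, 7:3, 8:16, 9:131, 10:105, 11:12.
Giant-step multiplier: 51^(-12) ≡ 51^(136-12) = 51^124 ≡ 15 (mod 137).
Giant steps γ_i = 118·15^i mod 137: γ_0=118, γ_1=126, γ_2=109, γ_3=128, γ_4=2, γ_5=30, γ_6=39, γ_7=37, γ_8=7, γ_9=105 (in table at j=10).
x = i·n + j = 9·12 + 10 = 118.
Check: 51^118 ≡ 118 (mod 137).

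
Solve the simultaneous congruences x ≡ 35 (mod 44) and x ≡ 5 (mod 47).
475

Using Chinese Remainder Theorem:
M = 44 × 47 = 2068
M1 = 47, M2 = 44
y1 = 47^(-1) mod 44 = 15
y2 = 44^(-1) mod 47 = 31
x = (35×47×15 + 5×44×31) mod 2068 = 475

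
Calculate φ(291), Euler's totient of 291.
192

291 = 3 × 97
φ(n) = n × ∏(1 - 1/p) for each prime p dividing n
φ(291) = 291 × (1 - 1/3) × (1 - 1/97) = 192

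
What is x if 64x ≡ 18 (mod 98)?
x ≡ 11 (mod 49)

gcd(64, 98) = 2, which divides 18, so solutions exist.
Divide through by 2: 32x ≡ 9 (mod 49).
Find 32^(-1) mod 49 by the extended Euclidean algorithm:
49 = 1 × 32 + 17  ⟹  17 = (1)·49 + (-1)·32
32 = 1 × 17 + 15  ⟹  15 = (-1)·49 + (2)·32
17 = 1 × 15 + 2  ⟹  2 = (2)·49 + (-3)·32
15 = 7 × 2 + 1  ⟹  1 = (-15)·49 + (23)·32
So (23)·32 ≡ 1 (mod 49), i.e. 32^(-1) ≡ 23 (mod 49).
x ≡ 23 × 9 = 207 ≡ 11 (mod 49).
Check: 64 × 11 = 704 ≡ 18 (mod 98).
x ≡ 11 (mod 49), giving 2 solutions mod 98.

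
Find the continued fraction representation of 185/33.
[5; 1, 1, 1, 1, 6]

Euclidean algorithm steps:
185 = 5 × 33 + 20
33 = 1 × 20 + 13
20 = 1 × 13 + 7
13 = 1 × 7 + 6
7 = 1 × 6 + 1
6 = 6 × 1 + 0
Continued fraction: [5; 1, 1, 1, 1, 6]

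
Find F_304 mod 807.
45

Matrix identity: Q^n = [[F_(n+1), F_n], [F_n, F_(n-1)]] with Q = [[1,1],[1,0]].
n = 304 = 100110000₂. Square-and-multiply, entries mod 807:
Q^1 = [[1,1],[1,0]]
Q^2 = (Q^1)² = [[2,1],[1,1]]
Q^4 = (Q^2)² = [[5,3],[3,2]]
Q^9 = (Q^4)²·Q = [[55,34],[34,21]]
Q^19 = (Q^9)²·Q = [[309,146],[146,163]]
Q^38 = (Q^19)² = [[589,317],[317,272]]
Q^76 = (Q^38)² = [[332,171],[171,161]]
Q^152 = (Q^76)² = [[661,375],[375,286]]
Q^304 = (Q^152)² = [[541,45],[45,496]]
F_304 mod 807 = Q^304[0][1] = 45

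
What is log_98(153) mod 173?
61

Baby-step giant-step with step n = ⌈√173⌉ = 14.
Baby steps 98^j mod 173 (j:value) for j=0..13: 0:1, 1:98, 2:89, 3:72, 4:136, 5:7, 6:167, 7:104, 8:158, 9:87, 10:49, 11:131, 12:36, 13:68.
Giant-step multiplier: 98^(-14) ≡ 98^(172-14) = 98^158 ≡ 25 (mod 173).
Giant steps γ_i = 153·25^i mod 173: γ_0=153, γ_1=19, γ_2=129, γ_3=111, γ_4=7 (in table at j=5).
x = i·n + j = 4·14 + 5 = 61.
Check: 98^61 ≡ 153 (mod 173).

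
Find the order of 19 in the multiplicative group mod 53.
52

53 is prime, so ord(19) divides φ(53) = 52.
Divisors of 52: 1, 2, 4, 13, 26, 52.
Repeated squaring: 19^1 ≡ 19, 19^2 ≡ 43, 19^4 ≡ 47, 19^8 ≡ 36, 19^16 ≡ 24, 19^32 ≡ 46 (mod 53).
Test 19^d mod 53 for each divisor d in increasing order:
19^1 ≡ 19
19^2 ≡ 43
19^4 ≡ 47
19^13 = 19^8·19^4·19^1 ≡ 30
19^26 = 19^16·19^8·19^2 ≡ 52
19^52 = 19^32·19^16·19^4 ≡ 1  ← first divisor giving 1
The order is 52.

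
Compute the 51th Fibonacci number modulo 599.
23

Matrix identity: Q^n = [[F_(n+1), F_n], [F_n, F_(n-1)]] with Q = [[1,1],[1,0]].
n = 51 = 110011₂. Square-and-multiply, entries mod 599:
Q^1 = [[1,1],[1,0]]
Q^3 = (Q^1)²·Q = [[3,2],[2,1]]
Q^6 = (Q^3)² = [[13,8],[8,5]]
Q^12 = (Q^6)² = [[233,144],[144,89]]
Q^25 = (Q^12)²·Q = [[395,150],[150,245]]
Q^51 = (Q^25)²·Q = [[183,23],[23,160]]
F_51 mod 599 = Q^51[0][1] = 23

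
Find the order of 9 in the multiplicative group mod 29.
14

29 is prime, so ord(9) divides φ(29) = 28.
Divisors of 28: 1, 2, 4, 7, 14, 28.
Repeated squaring: 9^1 ≡ 9, 9^2 ≡ 23, 9^4 ≡ 7, 9^8 ≡ 20, 9^16 ≡ 23 (mod 29).
Test 9^d mod 29 for each divisor d in increasing order:
9^1 ≡ 9
9^2 ≡ 23
9^4 ≡ 7
9^7 = 9^4·9^2·9^1 ≡ 28
9^14 = 9^8·9^4·9^2 ≡ 1  ← first divisor giving 1
The order is 14.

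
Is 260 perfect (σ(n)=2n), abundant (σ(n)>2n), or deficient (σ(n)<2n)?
abundant

Proper divisors of 260: sum = 1 + 2 + 4 + 5 + 10 + 13 + 20 + 26 + 52 + 65 + 130 = 328
Since 328 > 260, 260 is abundant.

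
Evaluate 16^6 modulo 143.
27

Repeated squaring. Binary of 6 = 110.
16^1 ≡ 16 (mod 143); 16^2 ≡ 113 (mod 143); 16^4 ≡ 42 (mod 143)
16^6 = 16^2 × 16^4 ≡ 27 (mod 143)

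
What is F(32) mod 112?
21

Matrix identity: Q^n = [[F_(n+1), F_n], [F_n, F_(n-1)]] with Q = [[1,1],[1,0]].
n = 32 = 100000₂. Square-and-multiply, entries mod 112:
Q^1 = [[1,1],[1,0]]
Q^2 = (Q^1)² = [[2,1],[1,1]]
Q^4 = (Q^2)² = [[5,3],[3,2]]
Q^8 = (Q^4)² = [[34,21],[21,13]]
Q^16 = (Q^8)² = [[29,91],[91,50]]
Q^32 = (Q^16)² = [[50,21],[21,29]]
F_32 mod 112 = Q^32[0][1] = 21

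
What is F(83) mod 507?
287

Matrix identity: Q^n = [[F_(n+1), F_n], [F_n, F_(n-1)]] with Q = [[1,1],[1,0]].
n = 83 = 1010011₂. Square-and-multiply, entries mod 507:
Q^1 = [[1,1],[1,0]]
Q^2 = (Q^1)² = [[2,1],[1,1]]
Q^5 = (Q^2)²·Q = [[8,5],[5,3]]
Q^10 = (Q^5)² = [[89,55],[55,34]]
Q^20 = (Q^10)² = [[299,174],[174,125]]
Q^41 = (Q^20)²·Q = [[286,25],[25,261]]
Q^83 = (Q^41)²·Q = [[273,287],[287,493]]
F_83 mod 507 = Q^83[0][1] = 287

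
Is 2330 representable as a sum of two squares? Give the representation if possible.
11² + 47² (a=11, b=47)

Factorization: 2330 = 2 × 5 × 233
By Fermat: n is sum of two squares iff every prime p ≡ 3 (mod 4) appears to even power.
All primes ≡ 3 (mod 4) appear to even power.
Search a = 0, 1, 2, … for 2330 - a² a perfect square: first hit at a = 11: 2330 - 121 = 2209 = 47².
2330 = 11² + 47² = 121 + 2209 ✓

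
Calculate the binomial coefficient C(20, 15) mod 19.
0

Using Lucas' theorem:
Write n=20 and k=15 in base 19:
n in base 19: [1, 1]
k in base 19: [0, 15]
C(20,15) mod 19 = ∏ C(n_i, k_i) mod 19
Digit binomials (mod 19): C(1,0) = 1; C(1,15) = 0 (k_i > n_i)
Product: 1 × 0 = 0 ≡ 0 (mod 19)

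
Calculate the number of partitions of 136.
10015581680

p(n) counts ways to write n as a sum of positive integers (order ignored).
Euler's pentagonal recurrence: p(k) = p(k-1) + p(k-2) - p(k-5) - p(k-7) + p(k-12) + p(k-15) - ... (offsets j(3j∓1)/2, signs ++--, p(0)=1, p(<0)=0).
DP table for k = 0..135: p(0)=1, p(1)=1, p(2)=2, p(3)=3, p(4)=5, p(5)=7, p(6)=11, p(7)=15, p(8)=22, p(9)=30, p(10)=42, p(11)=56, p(12)=77, p(13)=101, p(14)=135, p(15)=176, p(16)=231, p(17)=297, p(18)=385, p(19)=490, p(20)=627, p(21)=792, p(22)=1002, p(23)=1255, p(24)=1575, p(25)=1958, p(26)=2436, p(27)=3010, p(28)=3718, p(29)=4565, p(30)=5604, p(31)=6842, p(32)=8349, p(33)=10143, p(34)=12310, p(35)=14883, p(36)=17977, p(37)=21637, p(38)=26015, p(39)=31185, p(40)=37338, p(41)=44583, p(42)=53174, p(43)=63261, p(44)=75175, p(45)=89134, p(46)=105558, p(47)=124754, p(48)=147273, p(49)=173525, p(50)=204226, p(51)=239943, p(52)=281589, p(53)=329931, p(54)=386155, p(55)=451276, p(56)=526823, p(57)=614154, p(58)=715220, p(59)=831820, p(60)=966467, p(61)=1121505, p(62)=1300156, p(63)=1505499, p(64)=1741630, p(65)=2012558, p(66)=2323520, p(67)=2679689, p(68)=3087735, p(69)=3554345, p(70)=4087968, p(71)=4697205, p(72)=5392783, p(73)=6185689, p(74)=7089500, p(75)=8118264, p(76)=9289091, p(77)=10619863, p(78)=12132164, p(79)=13848650, p(80)=15796476, p(81)=18004327, p(82)=20506255, p(83)=23338469, p(84)=26543660, p(85)=30167357, p(86)=34262962, p(87)=38887673, p(88)=44108109, p(89)=49995925, p(90)=56634173, p(91)=64112359, p(92)=72533807, p(93)=82010177, p(94)=92669720, p(95)=104651419, p(96)=118114304, p(97)=133230930, p(98)=150198136, p(99)=169229875, p(100)=190569292, p(101)=214481126, p(102)=241265379, p(103)=271248950, p(104)=304801365, p(105)=342325709, p(106)=384276336, p(107)=431149389, p(108)=483502844, p(109)=541946240, p(110)=607163746, p(111)=679903203, p(112)=761002156, p(113)=851376628, p(114)=952050665, p(115)=1064144451, p(116)=1188908248, p(117)=1327710076, p(118)=1482074143, p(119)=1653668665, p(120)=1844349560, p(121)=2056148051, p(122)=2291320912, p(123)=2552338241, p(124)=2841940500, p(125)=3163127352, p(126)=3519222692, p(127)=3913864295, p(128)=4351078600, p(129)=4835271870, p(130)=5371315400, p(131)=5964539504, p(132)=6620830889, p(133)=7346629512, p(134)=8149040695, p(135)=9035836076.
Final step: p(136) = p(135) + p(134) - p(131) - p(129) + p(124) + p(121) - p(114) - p(110) + p(101) + p(96) - p(85) - p(79) + p(66) + p(59) - p(44) - p(36) + p(19) + p(10)
= 9035836076 + 8149040695 - 5964539504 - 4835271870 + 2841940500 + 2056148051 - 952050665 - 607163746 + 214481126 + 118114304 - 30167357 - 13848650 + 2323520 + 831820 - 75175 - 17977 + 490 + 42
= 10015581680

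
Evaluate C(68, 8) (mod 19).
13

Using Lucas' theorem:
Write n=68 and k=8 in base 19:
n in base 19: [3, 11]
k in base 19: [0, 8]
C(68,8) mod 19 = ∏ C(n_i, k_i) mod 19
Digit binomials (mod 19): C(3,0) = 1; C(11,8) = 165 ≡ 13
Product: 1 × 13 = 13 ≡ 13 (mod 19)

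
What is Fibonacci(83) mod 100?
97

Matrix identity: Q^n = [[F_(n+1), F_n], [F_n, F_(n-1)]] with Q = [[1,1],[1,0]].
n = 83 = 1010011₂. Square-and-multiply, entries mod 100:
Q^1 = [[1,1],[1,0]]
Q^2 = (Q^1)² = [[2,1],[1,1]]
Q^5 = (Q^2)²·Q = [[8,5],[5,3]]
Q^10 = (Q^5)² = [[89,55],[55,34]]
Q^20 = (Q^10)² = [[46,65],[65,81]]
Q^41 = (Q^20)²·Q = [[96,41],[41,55]]
Q^83 = (Q^41)²·Q = [[88,97],[97,91]]
F_83 mod 100 = Q^83[0][1] = 97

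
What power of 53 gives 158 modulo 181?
59

Baby-step giant-step with step n = ⌈√181⌉ = 14.
Baby steps 53^j mod 181 (j:value) for j=0..13: 0:1, 1:53, 2:94, 3:95, 4:148, 5:61, 6:156, 7:123, 8:3, 9:159, 10:101, 11:104, 12:82, 13:2.
Giant-step multiplier: 53^(-14) ≡ 53^(180-14) = 53^166 ≡ 111 (mod 181).
Giant steps γ_i = 158·111^i mod 181: γ_0=158, γ_1=162, γ_2=63, γ_3=115, γ_4=95 (in table at j=3).
x = i·n + j = 4·14 + 3 = 59.
Check: 53^59 ≡ 158 (mod 181).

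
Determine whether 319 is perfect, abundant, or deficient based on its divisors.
deficient

Proper divisors of 319: sum = 1 + 11 + 29 = 41
Since 41 < 319, 319 is deficient.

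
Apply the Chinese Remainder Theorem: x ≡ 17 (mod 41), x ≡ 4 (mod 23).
878

Using Chinese Remainder Theorem:
M = 41 × 23 = 943
M1 = 23, M2 = 41
y1 = 23^(-1) mod 41 = 25
y2 = 41^(-1) mod 23 = 9
x = (17×23×25 + 4×41×9) mod 943 = 878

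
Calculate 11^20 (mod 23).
4

Repeated squaring. Binary of 20 = 10100.
11^1 ≡ 11 (mod 23); 11^2 ≡ 6 (mod 23); 11^4 ≡ 13 (mod 23); 11^8 ≡ 8 (mod 23); 11^16 ≡ 18 (mod 23)
11^20 = 11^4 × 11^16 ≡ 4 (mod 23)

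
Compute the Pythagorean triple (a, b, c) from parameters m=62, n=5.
(3819, 620, 3869)

Euclid's formula: a = m² - n², b = 2mn, c = m² + n²
m = 62, n = 5
a = 62² - 5² = 3844 - 25 = 3819
b = 2 × 62 × 5 = 620
c = 62² + 5² = 3844 + 25 = 3869
Verification: 3819² + 620² = 14584761 + 384400 = 14969161 = 3869² ✓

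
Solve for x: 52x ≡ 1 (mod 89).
12

gcd(52, 89) = 1, so the inverse exists.
Extended Euclidean algorithm on (89, 52):
89 = 1 × 52 + 37  ⟹  37 = (1)·89 + (-1)·52
52 = 1 × 37 + 15  ⟹  15 = (-1)·89 + (2)·52
37 = 2 × 15 + 7  ⟹  7 = (3)·89 + (-5)·52
15 = 2 × 7 + 1  ⟹  1 = (-7)·89 + (12)·52
So (12)·52 ≡ 1 (mod 89), i.e. 52^(-1) ≡ 12 (mod 89).
Check: 52 × 12 = 624 ≡ 1 (mod 89)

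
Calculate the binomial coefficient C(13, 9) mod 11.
0

Using Lucas' theorem:
Write n=13 and k=9 in base 11:
n in base 11: [1, 2]
k in base 11: [0, 9]
C(13,9) mod 11 = ∏ C(n_i, k_i) mod 11
Digit binomials (mod 11): C(1,0) = 1; C(2,9) = 0 (k_i > n_i)
Product: 1 × 0 = 0 ≡ 0 (mod 11)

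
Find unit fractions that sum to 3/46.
1/16 + 1/368

Greedy algorithm:
3/46: ceiling(46/3) = 16, use 1/16
1/368: ceiling(368/1) = 368, use 1/368
Result: 3/46 = 1/16 + 1/368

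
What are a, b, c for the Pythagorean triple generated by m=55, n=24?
(2449, 2640, 3601)

Euclid's formula: a = m² - n², b = 2mn, c = m² + n²
m = 55, n = 24
a = 55² - 24² = 3025 - 576 = 2449
b = 2 × 55 × 24 = 2640
c = 55² + 24² = 3025 + 576 = 3601
Verification: 2449² + 2640² = 5997601 + 6969600 = 12967201 = 3601² ✓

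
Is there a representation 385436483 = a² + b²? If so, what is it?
Not possible

Factorization: 385436483 = 89 × 163^3
By Fermat: n is sum of two squares iff every prime p ≡ 3 (mod 4) appears to even power.
Prime(s) ≡ 3 (mod 4) with odd exponent: [(163, 3)]
Therefore 385436483 cannot be expressed as a² + b².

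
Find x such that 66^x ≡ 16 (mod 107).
16

Baby-step giant-step with step n = ⌈√107⌉ = 11.
Baby steps 66^j mod 107 (j:value) for j=0..10: 0:1, 1:66, 2:76, 3:94, 4:105, 5:82, 6:62, 7:26, 8:4, 9:50, 10:90.
Giant-step multiplier: 66^(-11) ≡ 66^(106-11) = 66^95 ≡ 72 (mod 107).
Giant steps γ_i = 16·72^i mod 107: γ_0=16, γ_1=82 (in table at j=5).
x = i·n + j = 1·11 + 5 = 16.
Check: 66^16 ≡ 16 (mod 107).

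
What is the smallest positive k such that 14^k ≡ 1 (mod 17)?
16

17 is prime, so ord(14) divides φ(17) = 16.
Divisors of 16: 1, 2, 4, 8, 16.
Repeated squaring: 14^1 ≡ 14, 14^2 ≡ 9, 14^4 ≡ 13, 14^8 ≡ 16, 14^16 ≡ 1 (mod 17).
Test 14^d mod 17 for each divisor d in increasing order:
14^1 ≡ 14
14^2 ≡ 9
14^4 ≡ 13
14^8 ≡ 16
14^16 ≡ 1  ← first divisor giving 1
The order is 16.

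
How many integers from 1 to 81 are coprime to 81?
54

81 = 3^4
φ(n) = n × ∏(1 - 1/p) for each prime p dividing n
φ(81) = 81 × (1 - 1/3) = 54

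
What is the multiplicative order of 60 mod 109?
54

109 is prime, so ord(60) divides φ(109) = 108.
Divisors of 108: 1, 2, 3, 4, 6, 9, 12, 18, 27, 36, 54, 108.
Repeated squaring: 60^1 ≡ 60, 60^2 ≡ 3, 60^4 ≡ 9, 60^8 ≡ 81, 60^16 ≡ 21, 60^32 ≡ 5, 60^64 ≡ 25 (mod 109).
Test 60^d mod 109 for each divisor d in increasing order:
60^1 ≡ 60
60^2 ≡ 3
60^3 = 60^2·60^1 ≡ 71
60^4 ≡ 9
60^6 = 60^4·60^2 ≡ 27
60^9 = 60^8·60^1 ≡ 64
60^12 = 60^8·60^4 ≡ 75
60^18 = 60^16·60^2 ≡ 63
60^27 = 60^16·60^8·60^2·60^1 ≡ 108
60^36 = 60^32·60^4 ≡ 45
60^54 = 60^32·60^16·60^4·60^2 ≡ 1  ← first divisor giving 1
The order is 54.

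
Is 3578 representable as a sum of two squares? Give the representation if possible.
37² + 47² (a=37, b=47)

Factorization: 3578 = 2 × 1789
By Fermat: n is sum of two squares iff every prime p ≡ 3 (mod 4) appears to even power.
All primes ≡ 3 (mod 4) appear to even power.
Search a = 0, 1, 2, … for 3578 - a² a perfect square: first hit at a = 37: 3578 - 1369 = 2209 = 47².
3578 = 37² + 47² = 1369 + 2209 ✓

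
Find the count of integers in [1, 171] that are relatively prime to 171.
108

171 = 3^2 × 19
φ(n) = n × ∏(1 - 1/p) for each prime p dividing n
φ(171) = 171 × (1 - 1/3) × (1 - 1/19) = 108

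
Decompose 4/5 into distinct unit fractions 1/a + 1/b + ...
1/2 + 1/4 + 1/20

Greedy algorithm:
4/5: ceiling(5/4) = 2, use 1/2
3/10: ceiling(10/3) = 4, use 1/4
1/20: ceiling(20/1) = 20, use 1/20
Result: 4/5 = 1/2 + 1/4 + 1/20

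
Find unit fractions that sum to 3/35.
1/12 + 1/420

Greedy algorithm:
3/35: ceiling(35/3) = 12, use 1/12
1/420: ceiling(420/1) = 420, use 1/420
Result: 3/35 = 1/12 + 1/420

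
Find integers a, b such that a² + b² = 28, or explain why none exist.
Not possible

Factorization: 28 = 2^2 × 7
By Fermat: n is sum of two squares iff every prime p ≡ 3 (mod 4) appears to even power.
Prime(s) ≡ 3 (mod 4) with odd exponent: [(7, 1)]
Therefore 28 cannot be expressed as a² + b².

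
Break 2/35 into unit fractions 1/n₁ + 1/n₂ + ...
1/18 + 1/630

Greedy algorithm:
2/35: ceiling(35/2) = 18, use 1/18
1/630: ceiling(630/1) = 630, use 1/630
Result: 2/35 = 1/18 + 1/630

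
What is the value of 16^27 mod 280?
176

Repeated squaring. Binary of 27 = 11011.
16^1 ≡ 16 (mod 280); 16^2 ≡ 256 (mod 280); 16^4 ≡ 16 (mod 280); 16^8 ≡ 256 (mod 280); 16^16 ≡ 16 (mod 280)
16^27 = 16^1 × 16^2 × 16^8 × 16^16 ≡ 176 (mod 280)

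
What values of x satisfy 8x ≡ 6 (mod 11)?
x ≡ 9 (mod 11)

gcd(8, 11) = 1, which divides 6, so solutions exist.
Find 8^(-1) mod 11 by the extended Euclidean algorithm:
11 = 1 × 8 + 3  ⟹  3 = (1)·11 + (-1)·8
8 = 2 × 3 + 2  ⟹  2 = (-2)·11 + (3)·8
3 = 1 × 2 + 1  ⟹  1 = (3)·11 + (-4)·8
So (-4)·8 ≡ 1 (mod 11), i.e. 8^(-1) ≡ -4 ≡ 7 (mod 11).
x ≡ 7 × 6 = 42 ≡ 9 (mod 11).
Check: 8 × 9 = 72 ≡ 6 (mod 11).
Unique solution: x ≡ 9 (mod 11)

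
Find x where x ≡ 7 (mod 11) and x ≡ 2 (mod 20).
62

Using Chinese Remainder Theorem:
M = 11 × 20 = 220
M1 = 20, M2 = 11
y1 = 20^(-1) mod 11 = 5
y2 = 11^(-1) mod 20 = 11
x = (7×20×5 + 2×11×11) mod 220 = 62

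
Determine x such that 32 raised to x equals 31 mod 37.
9

Baby-step giant-step with step n = ⌈√37⌉ = 7.
Baby steps 32^j mod 37 (j:value) for j=0..6: 0:1, 1:32, 2:25, 3:23, 4:33, 5:20, 6:11.
Giant-step multiplier: 32^(-7) ≡ 32^(36-7) = 32^29 ≡ 2 (mod 37).
Giant steps γ_i = 31·2^i mod 37: γ_0=31, γ_1=25 (in table at j=2).
x = i·n + j = 1·7 + 2 = 9.
Check: 32^9 ≡ 31 (mod 37).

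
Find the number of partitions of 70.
4087968

p(n) counts ways to write n as a sum of positive integers (order ignored).
Euler's pentagonal recurrence: p(k) = p(k-1) + p(k-2) - p(k-5) - p(k-7) + p(k-12) + p(k-15) - ... (offsets j(3j∓1)/2, signs ++--, p(0)=1, p(<0)=0).
DP table for k = 0..69: p(0)=1, p(1)=1, p(2)=2, p(3)=3, p(4)=5, p(5)=7, p(6)=11, p(7)=15, p(8)=22, p(9)=30, p(10)=42, p(11)=56, p(12)=77, p(13)=101, p(14)=135, p(15)=176, p(16)=231, p(17)=297, p(18)=385, p(19)=490, p(20)=627, p(21)=792, p(22)=1002, p(23)=1255, p(24)=1575, p(25)=1958, p(26)=2436, p(27)=3010, p(28)=3718, p(29)=4565, p(30)=5604, p(31)=6842, p(32)=8349, p(33)=10143, p(34)=12310, p(35)=14883, p(36)=17977, p(37)=21637, p(38)=26015, p(39)=31185, p(40)=37338, p(41)=44583, p(42)=53174, p(43)=63261, p(44)=75175, p(45)=89134, p(46)=105558, p(47)=124754, p(48)=147273, p(49)=173525, p(50)=204226, p(51)=239943, p(52)=281589, p(53)=329931, p(54)=386155, p(55)=451276, p(56)=526823, p(57)=614154, p(58)=715220, p(59)=831820, p(60)=966467, p(61)=1121505, p(62)=1300156, p(63)=1505499, p(64)=1741630, p(65)=2012558, p(66)=2323520, p(67)=2679689, p(68)=3087735, p(69)=3554345.
Final step: p(70) = p(69) + p(68) - p(65) - p(63) + p(58) + p(55) - p(48) - p(44) + p(35) + p(30) - p(19) - p(13) + p(0)
= 3554345 + 3087735 - 2012558 - 1505499 + 715220 + 451276 - 147273 - 75175 + 14883 + 5604 - 490 - 101 + 1
= 4087968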